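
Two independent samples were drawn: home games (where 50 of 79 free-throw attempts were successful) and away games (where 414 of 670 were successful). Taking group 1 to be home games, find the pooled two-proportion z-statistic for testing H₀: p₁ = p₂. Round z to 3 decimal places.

z = 0.260

p̂₁ = 50/79 = 0.63291, p̂₂ = 414/670 = 0.61791.
Pooled p̂ = (50+414)/(79+670) = 464/749 = 0.61949.
SE = √[p̂(1−p̂)(1/n₁+1/n₂)] = √[0.61949·0.38051·(1/79+1/670)] ≈ 0.057755.
z = 0.01500/0.057755 = 0.260.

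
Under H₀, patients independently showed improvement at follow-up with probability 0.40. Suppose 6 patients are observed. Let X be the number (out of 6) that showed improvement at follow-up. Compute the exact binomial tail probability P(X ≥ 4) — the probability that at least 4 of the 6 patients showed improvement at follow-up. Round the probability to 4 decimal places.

P = 0.1792

X is binomial with n = 6 and p = 0.40.
P(X ≥ 4) = C(6,4)·0.40^4·0.60^2 + C(6,5)·0.40^5·0.60^1 + C(6,6)·0.40^6·0.60^0.
= 0.138240 + 0.036864 + 0.004096 = 0.1792.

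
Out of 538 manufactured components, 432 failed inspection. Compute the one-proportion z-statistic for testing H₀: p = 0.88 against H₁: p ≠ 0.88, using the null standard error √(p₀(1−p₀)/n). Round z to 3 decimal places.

p̂ = 432/538 = 0.80297.
Null standard error: √(0.88·0.12/538) = √0.000196283 = 0.014010.
Test statistic: z = -0.07703/0.014010 = -5.498.

z = -5.498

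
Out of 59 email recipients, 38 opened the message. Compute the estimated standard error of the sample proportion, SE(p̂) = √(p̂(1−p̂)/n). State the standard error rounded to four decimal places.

SE = 0.0623

The sample proportion is 38/59 = 0.64407.
p̂(1−p̂) = 0.64407·0.35593 = 0.229244.
Dividing by n and taking the root: √0.003885492 = 0.0623.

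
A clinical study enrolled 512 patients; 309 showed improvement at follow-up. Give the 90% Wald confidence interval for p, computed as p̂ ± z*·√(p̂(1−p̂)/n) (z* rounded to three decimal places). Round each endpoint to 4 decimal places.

(0.5680, 0.6391)

p̂ = 309/512 = 0.60352.
SE = √(p̂(1−p̂)/n) = √(0.239285/512) = 0.021618.
The 90% critical value is z* = 1.645.
Margin of error: 1.645 × 0.021618 = 0.03556.
So the interval runs from 0.5680 to 0.6391.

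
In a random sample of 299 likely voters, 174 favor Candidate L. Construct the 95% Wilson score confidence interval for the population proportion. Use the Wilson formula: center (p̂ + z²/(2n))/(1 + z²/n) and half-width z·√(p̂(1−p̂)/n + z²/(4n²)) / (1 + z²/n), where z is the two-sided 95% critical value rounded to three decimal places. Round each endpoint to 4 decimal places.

p̂ = 174/299 = 0.58194; z = 1.960, so z² = 3.841600.
Denominator 1 + z²/n = 1 + 3.841600/299 = 1.012848.
Adjusted center: (0.58194 + z²/(2n))/1.012848 = 0.58090.
Radicand: p̂(1−p̂)/n + z²/(4n²) = 0.000813665 + 0.000010743 = 0.000824408.
Half-width = z·√(radicand)/denom = 1.960·0.028713/1.012848 = 0.05556.
So the interval runs from 0.5253 to 0.6365.

(0.5253, 0.6365)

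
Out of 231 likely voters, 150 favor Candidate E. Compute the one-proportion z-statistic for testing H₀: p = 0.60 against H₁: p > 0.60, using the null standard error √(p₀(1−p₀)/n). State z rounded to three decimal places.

Sample proportion p̂ = 150/231 = 0.64935.
SE₀ = √(0.60·0.40/231) = 0.032233.
Test statistic: z = 0.04935/0.032233 = 1.531.

z = 1.531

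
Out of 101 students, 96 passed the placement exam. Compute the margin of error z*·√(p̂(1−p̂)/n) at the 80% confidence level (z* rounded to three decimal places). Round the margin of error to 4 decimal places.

Sample proportion p̂ = 96/101 = 0.95050.
Standard error of p̂: √(0.047054/101) = √0.000465883 = 0.021584.
The 80% critical value is z* = 1.282.
So ME = 0.0277.

ME = 0.0277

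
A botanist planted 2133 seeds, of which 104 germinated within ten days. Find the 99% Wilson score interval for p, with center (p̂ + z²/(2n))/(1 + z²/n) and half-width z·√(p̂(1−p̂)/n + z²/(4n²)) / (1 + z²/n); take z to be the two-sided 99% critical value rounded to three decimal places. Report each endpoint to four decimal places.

(0.0381, 0.0622)

Here p̂ = 104/2133 = 0.04876 and z = 2.576 (z² = 6.635776).
1 + z²/n = 1.003111.
Adjusted center: (0.04876 + z²/(2n))/1.003111 = 0.05016.
Radicand: p̂(1−p̂)/n + z²/(4n²) = 0.000021744 + 0.000000365 = 0.000022109.
Half-width = 2.576·√0.000022109/1.003111 = 0.01207.
Interval: 0.05016 ± 0.01207 → (0.0381, 0.0622).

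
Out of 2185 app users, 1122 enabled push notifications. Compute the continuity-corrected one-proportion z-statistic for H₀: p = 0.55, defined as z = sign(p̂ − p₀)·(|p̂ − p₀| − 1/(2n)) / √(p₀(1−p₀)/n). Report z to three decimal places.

Sample proportion p̂ = 1122/2185 = 0.51350. p̂ − p₀ = -0.036499.
1/(2n) = 0.000229.
Corrected numerator: |-0.036499| − 0.000229 = 0.036270.
SE₀ = √(0.55·0.45/2185) = 0.010643.
z = −0.036270/0.010643 = -3.408.

z = -3.408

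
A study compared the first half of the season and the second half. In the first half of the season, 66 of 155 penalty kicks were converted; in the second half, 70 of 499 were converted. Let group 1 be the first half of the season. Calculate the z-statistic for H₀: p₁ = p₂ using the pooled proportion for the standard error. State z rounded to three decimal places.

Sample proportions: p̂₁ = 66/155 = 0.42581 and p̂₂ = 70/499 = 0.14028.
Pooling: p̂ = 136/654 = 0.20795.
Pooled SE = √[0.1647074·0.00845562] ≈ 0.037319.
z = 0.28553/0.037319 = 7.651.

z = 7.651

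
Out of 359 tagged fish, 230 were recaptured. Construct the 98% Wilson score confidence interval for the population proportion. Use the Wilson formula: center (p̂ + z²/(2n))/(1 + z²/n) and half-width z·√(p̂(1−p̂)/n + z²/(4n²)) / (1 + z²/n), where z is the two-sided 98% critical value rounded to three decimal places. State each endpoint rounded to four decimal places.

(0.5801, 0.6971)

Here p̂ = 230/359 = 0.64067 and z = 2.326 (z² = 5.410276).
Denominator 1 + z²/n = 1 + 5.410276/359 = 1.015070.
Adjusted center: (0.64067 + z²/(2n))/1.015070 = 0.63858.
Radicand: p̂(1−p̂)/n + z²/(4n²) = 0.000641260 + 0.000010495 = 0.000651755.
Half-width = 2.326·√0.000651755/1.015070 = 0.05850.
So the interval runs from 0.5801 to 0.6971.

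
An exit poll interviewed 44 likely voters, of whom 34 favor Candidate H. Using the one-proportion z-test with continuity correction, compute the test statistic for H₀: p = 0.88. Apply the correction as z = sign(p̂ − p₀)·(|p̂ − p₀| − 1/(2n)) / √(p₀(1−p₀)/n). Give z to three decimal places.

z = -1.958

p̂ = 34/44 = 0.77273. p̂ − p₀ = -0.107273.
Continuity correction 1/(2n) = 1/88 = 0.011364.
Corrected numerator: |-0.107273| − 0.011364 = 0.095909.
Under H₀, SE = √(p₀(1−p₀)/n) = √(0.88·0.12/44) = √0.002400000 = 0.048990.
z = −0.095909/0.048990 = -1.958.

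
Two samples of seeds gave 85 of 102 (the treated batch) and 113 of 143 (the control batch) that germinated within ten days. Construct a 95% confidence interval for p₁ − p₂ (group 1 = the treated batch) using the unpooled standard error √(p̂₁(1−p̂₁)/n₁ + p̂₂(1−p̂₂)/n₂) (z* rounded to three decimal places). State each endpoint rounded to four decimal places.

p̂₁ = 85/102 = 0.83333, p̂₂ = 113/143 = 0.79021; p̂₁ − p̂₂ = 0.04312.
Unpooled SE = √(p̂₁(1−p̂₁)/n₁ + p̂₂(1−p̂₂)/n₂) = √(0.001361656 + 0.001159289) = 0.050209.
z* = 1.960 at the 95% level. Margin of error = 0.09841.
So the interval runs from -0.0553 to 0.1415.

(-0.0553, 0.1415)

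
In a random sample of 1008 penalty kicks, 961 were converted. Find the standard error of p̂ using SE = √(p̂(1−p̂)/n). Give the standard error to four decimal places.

SE = 0.0066

Sample proportion p̂ = 961/1008 = 0.95337.
p̂(1−p̂) = 0.95337·0.04663 = 0.044456.
SE = √(0.044456/1008) = √0.000044103 = 0.0066.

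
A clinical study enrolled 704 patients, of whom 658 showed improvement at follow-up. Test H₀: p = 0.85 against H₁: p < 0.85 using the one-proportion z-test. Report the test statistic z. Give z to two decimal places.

p̂ = 658/704 = 0.93466.
Null standard error: √(0.85·0.15/704) = √0.000181108 = 0.013458.
z = (0.93466 − 0.85)/0.013458 = 0.08466/0.013458 = 6.29.

z = 6.29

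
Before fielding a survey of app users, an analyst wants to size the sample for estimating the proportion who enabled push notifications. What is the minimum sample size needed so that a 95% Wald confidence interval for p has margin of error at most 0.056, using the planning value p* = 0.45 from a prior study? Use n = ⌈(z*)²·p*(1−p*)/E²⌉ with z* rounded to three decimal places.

For 95% confidence, z* = 1.960.
p*(1−p*) = 0.2475.
Required n before rounding: 3.841600 × 0.2475 / 0.056² = 303.187.
⌈303.187⌉ = 304.

n = 304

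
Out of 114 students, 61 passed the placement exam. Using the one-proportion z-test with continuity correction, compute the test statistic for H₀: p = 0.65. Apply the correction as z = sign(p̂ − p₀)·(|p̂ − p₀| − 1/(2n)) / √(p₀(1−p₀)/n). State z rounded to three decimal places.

z = -2.474

With x = 61 successes in n = 114, p̂ = 0.53509. p̂ − p₀ = -0.114912.
Continuity correction 1/(2n) = 1/228 = 0.004386.
Corrected numerator: |-0.114912| − 0.004386 = 0.110526.
Null standard error: √(0.65·0.35/114) = √0.001995614 = 0.044672.
z = (−)0.110526/0.044672 = -2.474.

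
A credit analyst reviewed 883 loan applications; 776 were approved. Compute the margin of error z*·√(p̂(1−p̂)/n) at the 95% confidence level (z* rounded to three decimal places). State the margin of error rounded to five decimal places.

ME = 0.02152

With x = 776 successes in n = 883, p̂ = 0.87882.
SE(p̂) = √(0.87882·0.12118/883) = 0.010982.
For 95% confidence, z* = 1.960.
ME = 1.960·0.010982 = 0.02152.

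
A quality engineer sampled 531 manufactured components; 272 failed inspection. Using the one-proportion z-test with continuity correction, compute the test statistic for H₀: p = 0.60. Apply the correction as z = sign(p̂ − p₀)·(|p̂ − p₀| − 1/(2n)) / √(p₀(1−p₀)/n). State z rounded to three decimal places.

z = -4.084

p̂ = 272/531 = 0.51224. p̂ − p₀ = -0.087759.
1/(2n) = 0.000942.
Corrected numerator: |-0.087759| − 0.000942 = 0.086817.
Under H₀, SE = √(p₀(1−p₀)/n) = √(0.60·0.40/531) = √0.000451977 = 0.021260.
z = (−)0.086817/0.021260 = -4.084.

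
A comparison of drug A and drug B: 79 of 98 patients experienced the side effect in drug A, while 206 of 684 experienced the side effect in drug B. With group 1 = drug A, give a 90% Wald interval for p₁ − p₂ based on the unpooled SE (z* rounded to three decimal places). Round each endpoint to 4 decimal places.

(0.4332, 0.5767)

p̂₁ = 79/98 = 0.80612, p̂₂ = 206/684 = 0.30117; p̂₁ − p̂₂ = 0.50495.
SE = √(0.001594786 + 0.000307700) = √0.001902486 = 0.043617.
z* = 1.645 at the 90% level. Margin = 1.645·0.043617 = 0.07175.
So the interval runs from 0.4332 to 0.5767.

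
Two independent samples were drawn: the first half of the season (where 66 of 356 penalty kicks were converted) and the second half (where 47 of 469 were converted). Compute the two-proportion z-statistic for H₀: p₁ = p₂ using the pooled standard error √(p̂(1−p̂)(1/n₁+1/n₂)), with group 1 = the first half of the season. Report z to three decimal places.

Sample proportions: p̂₁ = 66/356 = 0.18539 and p̂₂ = 47/469 = 0.10021.
Pooled p̂ = (66+47)/(356+469) = 113/825 = 0.13697.
Pooled SE = √[0.1182090·0.00494118] ≈ 0.024168.
z = (p̂₁ − p̂₂)/SE = (0.18539 − 0.10021)/0.024168 = 0.08518/0.024168 = 3.524.

z = 3.524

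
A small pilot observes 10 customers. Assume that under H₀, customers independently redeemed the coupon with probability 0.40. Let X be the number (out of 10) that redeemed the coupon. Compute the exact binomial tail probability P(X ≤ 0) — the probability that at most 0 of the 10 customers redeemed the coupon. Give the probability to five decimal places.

X ~ Binomial(n=10, p=0.40).
P(X ≤ 0) = C(10,0)·0.40^0·0.60^10.
= 0.006047 = 0.00605.

P = 0.00605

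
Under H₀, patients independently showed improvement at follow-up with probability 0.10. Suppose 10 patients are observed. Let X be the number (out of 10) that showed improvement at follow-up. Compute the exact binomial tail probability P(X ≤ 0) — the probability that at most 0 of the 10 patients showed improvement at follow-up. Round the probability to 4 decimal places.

P = 0.3487

X is binomial with n = 10 and p = 0.10.
P(X ≤ 0) = C(10,0)·0.10^0·0.90^10.
= 0.348678 = 0.3487.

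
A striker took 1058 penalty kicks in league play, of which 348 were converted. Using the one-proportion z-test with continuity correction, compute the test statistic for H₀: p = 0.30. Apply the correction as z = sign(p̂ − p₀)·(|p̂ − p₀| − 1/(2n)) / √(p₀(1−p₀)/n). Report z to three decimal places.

The sample proportion is 348/1058 = 0.32892. p̂ − p₀ = 0.028922.
Continuity correction 1/(2n) = 1/2116 = 0.000473.
Corrected numerator: |0.028922| − 0.000473 = 0.028449.
Under H₀, SE = √(p₀(1−p₀)/n) = √(0.30·0.70/1058) = √0.000198488 = 0.014089.
z = +0.028449/0.014089 = 2.019.

z = 2.019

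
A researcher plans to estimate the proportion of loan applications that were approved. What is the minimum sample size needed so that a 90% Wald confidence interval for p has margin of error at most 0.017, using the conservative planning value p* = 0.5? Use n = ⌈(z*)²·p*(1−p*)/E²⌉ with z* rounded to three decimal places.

z* = 1.645 at the 90% level.
p*(1−p*) = 0.50·0.50 = 0.2500.
Required n before rounding: 2.706025 × 0.2500 / 0.017² = 2340.852.
⌈2340.852⌉ = 2341.

n = 2341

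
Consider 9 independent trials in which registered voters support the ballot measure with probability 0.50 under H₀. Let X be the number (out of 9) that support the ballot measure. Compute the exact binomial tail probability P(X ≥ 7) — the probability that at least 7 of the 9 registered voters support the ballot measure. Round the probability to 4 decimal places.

X ~ Binomial(n=9, p=0.50).
P(X ≥ 7) = C(9,7)·0.50^7·0.50^2 + C(9,8)·0.50^8·0.50^1 + C(9,9)·0.50^9·0.50^0.
= 0.070312 + 0.017578 + 0.001953 = 0.0898.

P = 0.0898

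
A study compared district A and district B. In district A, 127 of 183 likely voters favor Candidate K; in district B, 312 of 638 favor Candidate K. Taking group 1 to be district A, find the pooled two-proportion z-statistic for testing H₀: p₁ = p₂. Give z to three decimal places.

z = 4.900

p̂₁ = 127/183 = 0.69399, p̂₂ = 312/638 = 0.48903.
Pooling: p̂ = 439/821 = 0.53471.
Pooled SE = √[0.2487950·0.00703188] ≈ 0.041827.
z = (p̂₁ − p̂₂)/SE = (0.69399 − 0.48903)/0.041827 = 0.20496/0.041827 = 4.900.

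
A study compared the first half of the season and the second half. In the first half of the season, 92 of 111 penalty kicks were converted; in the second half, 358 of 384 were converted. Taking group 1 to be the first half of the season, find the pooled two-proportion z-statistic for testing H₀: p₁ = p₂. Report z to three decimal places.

Sample proportions: p̂₁ = 92/111 = 0.82883 and p̂₂ = 358/384 = 0.93229.
Pooled p̂ = (92+358)/(111+384) = 450/495 = 0.90909.
SE = √[p̂(1−p̂)(1/n₁+1/n₂)] = √[0.90909·0.09091·(1/111+1/384)] ≈ 0.030980.
z = (p̂₁ − p̂₂)/SE = (0.82883 − 0.93229)/0.030980 = -0.10346/0.030980 = -3.340.

z = -3.340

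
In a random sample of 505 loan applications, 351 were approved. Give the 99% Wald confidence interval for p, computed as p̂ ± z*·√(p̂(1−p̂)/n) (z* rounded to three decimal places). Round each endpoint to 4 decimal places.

(0.6423, 0.7478)

The sample proportion is 351/505 = 0.69505.
Standard error of p̂: √(0.211956/505) = √0.000419714 = 0.020487.
z* = 2.576 at the 99% level.
Margin = 2.576·0.020487 = 0.05277.
So the interval runs from 0.6423 to 0.7478.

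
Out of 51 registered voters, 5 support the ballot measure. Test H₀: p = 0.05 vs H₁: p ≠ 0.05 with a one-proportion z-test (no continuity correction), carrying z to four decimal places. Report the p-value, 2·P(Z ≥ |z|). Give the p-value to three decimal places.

p-value = 0.115

With x = 5 successes in n = 51, p̂ = 0.09804.
SE₀ = √(0.05·0.95/51) = 0.030518.
Test statistic (full precision, shown to 4 dp): z = (5/51 − 0.05)/SE₀ ≈ 1.5741.
From the standard normal, 2·P(Z ≥ |z|) = 0.115.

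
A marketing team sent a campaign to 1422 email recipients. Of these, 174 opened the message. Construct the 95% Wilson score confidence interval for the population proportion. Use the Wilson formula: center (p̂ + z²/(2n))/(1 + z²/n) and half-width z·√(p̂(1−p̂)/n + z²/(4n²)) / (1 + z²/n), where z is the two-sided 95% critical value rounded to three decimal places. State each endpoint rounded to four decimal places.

p̂ = 174/1422 = 0.12236; z = 1.960, so z² = 3.841600.
1 + z²/n = 1.002702.
Adjusted center: (0.12236 + z²/(2n))/1.002702 = 0.12338.
Radicand: p̂(1−p̂)/n + z²/(4n²) = 0.000075521 + 0.000000475 = 0.000075996.
Half-width = 1.960·√0.000075996/1.002702 = 0.01704.
Interval: 0.12338 ± 0.01704 → (0.1063, 0.1404).

(0.1063, 0.1404)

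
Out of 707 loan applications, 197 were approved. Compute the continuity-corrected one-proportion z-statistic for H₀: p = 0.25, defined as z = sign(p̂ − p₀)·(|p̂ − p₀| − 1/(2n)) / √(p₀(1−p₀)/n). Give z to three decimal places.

z = 1.715

The sample proportion is 197/707 = 0.27864. p̂ − p₀ = 0.028642.
Continuity correction 1/(2n) = 1/1414 = 0.000707.
Corrected numerator: |0.028642| − 0.000707 = 0.027935.
Under H₀, SE = √(p₀(1−p₀)/n) = √(0.25·0.75/707) = √0.000265205 = 0.016285.
z = +0.027935/0.016285 = 1.715.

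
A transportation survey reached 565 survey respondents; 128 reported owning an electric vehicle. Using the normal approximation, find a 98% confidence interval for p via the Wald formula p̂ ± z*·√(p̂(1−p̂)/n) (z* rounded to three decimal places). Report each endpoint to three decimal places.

The sample proportion is 128/565 = 0.22655.
SE(p̂) = √(0.22655·0.77345/565) = 0.017611.
For 98% confidence, z* = 2.326.
Margin = 2.326·0.017611 = 0.04096.
So the interval runs from 0.186 to 0.268.

(0.186, 0.268)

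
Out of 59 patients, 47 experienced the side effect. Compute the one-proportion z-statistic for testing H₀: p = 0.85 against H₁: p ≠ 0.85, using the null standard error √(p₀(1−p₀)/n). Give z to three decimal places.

z = -1.148

With x = 47 successes in n = 59, p̂ = 0.79661.
Null standard error: √(0.85·0.15/59) = √0.002161017 = 0.046487.
z = (p̂ − p₀)/SE = (0.79661 − 0.85)/0.046487 = -1.148.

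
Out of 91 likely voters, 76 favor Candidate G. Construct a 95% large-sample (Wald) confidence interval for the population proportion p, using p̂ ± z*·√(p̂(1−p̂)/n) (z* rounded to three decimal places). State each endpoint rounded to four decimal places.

With x = 76 successes in n = 91, p̂ = 0.83516.
SE(p̂) = √(0.83516·0.16484/91) = 0.038895.
The 95% critical value is z* = 1.960.
Margin of error: 1.960 × 0.038895 = 0.07623.
Interval: 0.83516 ± 0.07623 → (0.7589, 0.9114).

(0.7589, 0.9114)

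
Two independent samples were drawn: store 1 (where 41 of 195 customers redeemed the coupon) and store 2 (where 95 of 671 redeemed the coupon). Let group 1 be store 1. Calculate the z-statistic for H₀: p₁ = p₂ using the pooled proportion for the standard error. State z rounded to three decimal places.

z = 2.320

p̂₁ = 41/195 = 0.21026, p̂₂ = 95/671 = 0.14158.
Pooled p̂ = (41+95)/(195+671) = 136/866 = 0.15704.
SE = √[p̂(1−p̂)(1/n₁+1/n₂)] = √[0.15704·0.84296·(1/195+1/671)] ≈ 0.029600.
z = (p̂₁ − p̂₂)/SE = (0.21026 − 0.14158)/0.029600 = 0.06868/0.029600 = 2.320.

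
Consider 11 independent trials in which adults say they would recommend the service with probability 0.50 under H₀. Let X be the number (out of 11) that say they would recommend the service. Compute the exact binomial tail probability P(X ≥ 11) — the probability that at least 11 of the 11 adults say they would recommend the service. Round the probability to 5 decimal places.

P = 0.00049

X is binomial with n = 11 and p = 0.50.
P(X ≥ 11) = C(11,11)·0.50^11·0.50^0.
= 0.000488 = 0.00049.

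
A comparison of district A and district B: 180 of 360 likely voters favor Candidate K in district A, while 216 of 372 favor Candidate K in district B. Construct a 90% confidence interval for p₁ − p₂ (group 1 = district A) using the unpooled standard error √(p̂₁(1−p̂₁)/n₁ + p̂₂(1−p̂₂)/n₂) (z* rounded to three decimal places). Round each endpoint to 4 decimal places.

(-0.1411, -0.0202)

p̂₁ = 180/360 = 0.50000, p̂₂ = 216/372 = 0.58065; p̂₁ − p̂₂ = -0.08065.
Unpooled SE = √(p̂₁(1−p̂₁)/n₁ + p̂₂(1−p̂₂)/n₂) = √(0.000694444 + 0.000654560) = 0.036729.
z* = 1.645 at the 90% level. Margin of error = 0.06042.
CI: -0.08065 ± 0.06042 = (-0.1411, -0.0202).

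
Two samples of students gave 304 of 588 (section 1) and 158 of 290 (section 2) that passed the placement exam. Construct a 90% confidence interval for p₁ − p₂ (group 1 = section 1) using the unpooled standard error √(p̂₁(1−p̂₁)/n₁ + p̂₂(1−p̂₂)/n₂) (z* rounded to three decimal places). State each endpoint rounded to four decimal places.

(-0.0867, 0.0310)

p̂₁ = 0.51701, p̂₂ = 0.54483, so the observed difference is -0.02782.
Unpooled SE = √(p̂₁(1−p̂₁)/n₁ + p̂₂(1−p̂₂)/n₂) = √(0.000424678 + 0.000855140) = 0.035775.
z* = 1.645 at the 90% level. Margin of error = 0.05885.
CI: -0.02782 ± 0.05885 = (-0.0867, 0.0310).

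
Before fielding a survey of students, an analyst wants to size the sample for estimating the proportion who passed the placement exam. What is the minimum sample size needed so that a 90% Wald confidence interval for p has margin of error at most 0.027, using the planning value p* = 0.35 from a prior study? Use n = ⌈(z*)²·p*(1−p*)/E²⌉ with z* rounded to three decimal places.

n = 845

z* = 1.645 at the 90% level.
p*(1−p*) = 0.35·0.65 = 0.2275.
(z*)²·p*(1−p*)/E² = 2.706025·0.2275/0.000729 = 844.473.
⌈844.473⌉ = 845.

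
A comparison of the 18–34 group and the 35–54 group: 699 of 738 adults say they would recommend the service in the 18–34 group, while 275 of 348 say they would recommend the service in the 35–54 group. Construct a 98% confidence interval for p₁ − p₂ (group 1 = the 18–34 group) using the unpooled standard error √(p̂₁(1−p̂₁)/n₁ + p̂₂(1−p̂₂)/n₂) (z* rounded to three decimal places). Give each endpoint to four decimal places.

(0.1027, 0.2112)

p̂₁ = 0.94715, p̂₂ = 0.79023, so the observed difference is 0.15692.
SE = √(0.000067822 + 0.000476341) = √0.000544163 = 0.023327.
z* = 2.326 at the 98% level. Margin = 2.326·0.023327 = 0.05426.
So the interval runs from 0.1027 to 0.2112.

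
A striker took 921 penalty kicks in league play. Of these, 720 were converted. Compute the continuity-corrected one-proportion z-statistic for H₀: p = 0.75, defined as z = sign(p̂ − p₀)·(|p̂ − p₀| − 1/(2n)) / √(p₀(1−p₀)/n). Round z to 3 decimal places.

The sample proportion is 720/921 = 0.78176. p̂ − p₀ = 0.031759.
1/(2n) = 0.000543.
Corrected numerator: |0.031759| − 0.000543 = 0.031216.
Under H₀, SE = √(p₀(1−p₀)/n) = √(0.75·0.25/921) = √0.000203583 = 0.014268.
z = +0.031216/0.014268 = 2.188.

z = 2.188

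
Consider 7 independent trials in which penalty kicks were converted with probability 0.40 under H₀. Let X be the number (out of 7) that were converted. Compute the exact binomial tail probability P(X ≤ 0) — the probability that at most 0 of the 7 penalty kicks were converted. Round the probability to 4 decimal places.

X is binomial with n = 7 and p = 0.40.
P(X ≤ 0) = C(7,0)·0.40^0·0.60^7.
= 0.027994 = 0.0280.

P = 0.0280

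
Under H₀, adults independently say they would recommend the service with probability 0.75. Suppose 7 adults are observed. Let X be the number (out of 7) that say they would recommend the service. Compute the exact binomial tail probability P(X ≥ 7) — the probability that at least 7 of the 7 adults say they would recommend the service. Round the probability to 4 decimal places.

P = 0.1335

X ~ Binomial(n=7, p=0.75).
P(X ≥ 7) = C(7,7)·0.75^7·0.25^0.
= 0.133484 = 0.1335.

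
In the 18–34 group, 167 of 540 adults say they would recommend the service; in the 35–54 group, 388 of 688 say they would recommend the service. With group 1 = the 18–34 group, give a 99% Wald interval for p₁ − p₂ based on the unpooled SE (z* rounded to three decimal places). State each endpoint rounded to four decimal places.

(-0.3254, -0.1840)

p̂₁ = 167/540 = 0.30926, p̂₂ = 388/688 = 0.56395; p̂₁ − p̂₂ = -0.25469.
Unpooled SE = √(p̂₁(1−p̂₁)/n₁ + p̂₂(1−p̂₂)/n₂) = √(0.000395589 + 0.000357427) = 0.027441.
The 99% critical value is z* = 2.576. Margin = 2.576·0.027441 = 0.07069.
So the interval runs from -0.3254 to -0.1840.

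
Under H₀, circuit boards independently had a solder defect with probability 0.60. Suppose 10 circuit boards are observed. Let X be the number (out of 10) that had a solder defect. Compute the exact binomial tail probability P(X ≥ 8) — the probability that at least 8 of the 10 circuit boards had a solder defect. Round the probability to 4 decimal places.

X ~ Binomial(n=10, p=0.60).
P(X ≥ 8) = C(10,8)·0.60^8·0.40^2 + C(10,9)·0.60^9·0.40^1 + C(10,10)·0.60^10·0.40^0.
= 0.120932 + 0.040311 + 0.006047 = 0.1673.

P = 0.1673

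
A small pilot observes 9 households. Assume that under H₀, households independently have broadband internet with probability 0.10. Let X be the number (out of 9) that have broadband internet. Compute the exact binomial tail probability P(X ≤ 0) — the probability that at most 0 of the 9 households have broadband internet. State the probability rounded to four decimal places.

X is binomial with n = 9 and p = 0.10.
P(X ≤ 0) = C(9,0)·0.10^0·0.90^9.
= 0.387420 = 0.3874.

P = 0.3874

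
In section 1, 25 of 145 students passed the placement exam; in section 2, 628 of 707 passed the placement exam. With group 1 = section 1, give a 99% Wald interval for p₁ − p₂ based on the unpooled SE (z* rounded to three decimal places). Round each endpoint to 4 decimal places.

(-0.8022, -0.6295)

p̂₁ = 25/145 = 0.17241, p̂₂ = 628/707 = 0.88826; p̂₁ − p̂₂ = -0.71585.
Unpooled SE = √(p̂₁(1−p̂₁)/n₁ + p̂₂(1−p̂₂)/n₂) = √(0.000984050 + 0.000140388) = 0.033533.
For 99% confidence, z* = 2.576. Margin = 2.576·0.033533 = 0.08638.
CI: -0.71585 ± 0.08638 = (-0.8022, -0.6295).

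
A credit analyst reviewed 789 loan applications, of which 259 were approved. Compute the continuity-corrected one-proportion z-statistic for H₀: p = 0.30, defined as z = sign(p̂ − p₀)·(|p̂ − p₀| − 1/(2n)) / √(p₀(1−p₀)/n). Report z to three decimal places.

z = 1.694

The sample proportion is 259/789 = 0.32826. p̂ − p₀ = 0.028264.
1/(2n) = 0.000634.
Corrected numerator: |0.028264| − 0.000634 = 0.027630.
Null standard error: √(0.30·0.70/789) = √0.000266160 = 0.016314.
z = +0.027630/0.016314 = 1.694.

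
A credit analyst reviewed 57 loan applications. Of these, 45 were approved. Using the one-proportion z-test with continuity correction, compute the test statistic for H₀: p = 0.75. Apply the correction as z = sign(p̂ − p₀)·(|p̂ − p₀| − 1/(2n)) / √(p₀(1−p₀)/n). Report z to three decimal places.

p̂ = 45/57 = 0.78947. p̂ − p₀ = 0.039474.
Continuity correction 1/(2n) = 1/114 = 0.008772.
Corrected numerator: |0.039474| − 0.008772 = 0.030702.
SE₀ = √(0.75·0.25/57) = 0.057354.
z = +0.030702/0.057354 = 0.535.

z = 0.535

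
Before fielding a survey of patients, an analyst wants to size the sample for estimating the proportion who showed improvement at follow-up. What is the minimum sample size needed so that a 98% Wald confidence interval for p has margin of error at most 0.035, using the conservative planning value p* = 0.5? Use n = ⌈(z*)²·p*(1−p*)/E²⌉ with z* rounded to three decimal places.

The 98% critical value is z* = 2.326.
p*(1−p*) = 0.2500.
(z*)²·p*(1−p*)/E² = 5.410276·0.2500/0.001225 = 1104.138.
⌈1104.138⌉ = 1105.

n = 1105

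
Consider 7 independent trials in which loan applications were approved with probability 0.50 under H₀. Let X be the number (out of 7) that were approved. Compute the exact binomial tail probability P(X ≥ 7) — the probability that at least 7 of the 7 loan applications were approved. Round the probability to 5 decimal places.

P = 0.00781

X ~ Binomial(n=7, p=0.50).
P(X ≥ 7) = C(7,7)·0.50^7·0.50^0.
= 0.007812 = 0.00781.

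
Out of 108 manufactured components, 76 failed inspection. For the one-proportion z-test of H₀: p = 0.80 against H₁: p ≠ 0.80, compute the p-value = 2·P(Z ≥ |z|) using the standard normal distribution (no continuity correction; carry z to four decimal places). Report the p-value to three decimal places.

p-value = 0.012

Sample proportion p̂ = 76/108 = 0.70370.
Under H₀, SE = √(p₀(1−p₀)/n) = √(0.80·0.20/108) = √0.001481481 = 0.038490.
z = (p̂ − p₀)/SE = (76/108 − 0.80)/0.038490 ≈ -2.5019.
From the standard normal, 2·P(Z ≥ |z|) = 0.012.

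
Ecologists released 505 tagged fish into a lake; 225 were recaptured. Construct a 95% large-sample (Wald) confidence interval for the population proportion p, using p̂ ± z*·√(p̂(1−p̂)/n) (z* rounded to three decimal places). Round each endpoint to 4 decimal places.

Sample proportion p̂ = 225/505 = 0.44554.
SE(p̂) = √(0.44554·0.55446/505) = 0.022117.
z* = 1.960 at the 95% level.
Margin = 1.960·0.022117 = 0.04335.
Interval: 0.44554 ± 0.04335 → (0.4022, 0.4889).

(0.4022, 0.4889)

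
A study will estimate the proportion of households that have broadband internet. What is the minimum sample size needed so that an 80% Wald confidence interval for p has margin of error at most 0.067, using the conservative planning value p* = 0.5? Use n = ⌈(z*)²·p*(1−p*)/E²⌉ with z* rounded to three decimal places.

n = 92

The 80% critical value is z* = 1.282.
p*(1−p*) = 0.50·0.50 = 0.2500.
(z*)²·p*(1−p*)/E² = 1.643524·0.2500/0.004489 = 91.531.
⌈91.531⌉ = 92.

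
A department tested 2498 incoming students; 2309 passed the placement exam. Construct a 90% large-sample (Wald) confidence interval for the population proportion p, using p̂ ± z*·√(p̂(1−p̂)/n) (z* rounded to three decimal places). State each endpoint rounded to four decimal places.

(0.9156, 0.9330)

With x = 2309 successes in n = 2498, p̂ = 0.92434.
SE(p̂) = √(0.92434·0.07566/2498) = 0.005291.
For 90% confidence, z* = 1.645.
Margin = 1.645·0.005291 = 0.00870.
CI: 0.92434 ± 0.00870 = (0.9156, 0.9330).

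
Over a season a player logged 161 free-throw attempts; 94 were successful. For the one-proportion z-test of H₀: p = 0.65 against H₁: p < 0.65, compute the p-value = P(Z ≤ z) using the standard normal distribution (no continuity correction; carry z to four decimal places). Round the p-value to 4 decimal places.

p-value = 0.0392

p̂ = 94/161 = 0.58385.
Null standard error: √(0.65·0.35/161) = √0.001413043 = 0.037590.
z = (p̂ − p₀)/SE = (94/161 − 0.65)/0.037590 ≈ -1.7597.
From the standard normal, P(Z ≤ z) = 0.0392.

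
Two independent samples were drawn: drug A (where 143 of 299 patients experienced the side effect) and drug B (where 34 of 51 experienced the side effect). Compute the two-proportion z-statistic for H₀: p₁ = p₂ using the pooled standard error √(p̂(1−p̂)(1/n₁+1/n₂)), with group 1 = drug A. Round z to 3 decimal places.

z = -2.487

Sample proportions: p̂₁ = 143/299 = 0.47826 and p̂₂ = 34/51 = 0.66667.
Pooling: p̂ = 177/350 = 0.50571.
SE = √[p̂(1−p̂)(1/n₁+1/n₂)] = √[0.50571·0.49429·(1/299+1/51)] ≈ 0.075745.
z = (p̂₁ − p̂₂)/SE = (0.47826 − 0.66667)/0.075745 = -0.18841/0.075745 = -2.487.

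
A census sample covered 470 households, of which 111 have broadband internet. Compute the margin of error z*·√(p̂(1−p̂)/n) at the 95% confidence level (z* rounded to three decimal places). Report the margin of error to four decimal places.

ME = 0.0384

With x = 111 successes in n = 470, p̂ = 0.23617.
SE = √(p̂(1−p̂)/n) = √(0.180394/470) = 0.019591.
z* = 1.960 at the 95% level.
Margin of error = z*·SE = 1.960 × 0.019591 = 0.0384.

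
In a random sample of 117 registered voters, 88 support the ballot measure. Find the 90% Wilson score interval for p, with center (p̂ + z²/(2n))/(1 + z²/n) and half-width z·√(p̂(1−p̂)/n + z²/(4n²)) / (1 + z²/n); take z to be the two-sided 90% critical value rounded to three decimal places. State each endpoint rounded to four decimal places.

(0.6813, 0.8116)

Here p̂ = 88/117 = 0.75214 and z = 1.645 (z² = 2.706025).
1 + z²/n = 1.023128.
Center = (0.75214 + 0.011564)/1.023128 = 0.74644.
Radicand: p̂(1−p̂)/n + z²/(4n²) = 0.001593394 + 0.000049420 = 0.001642814.
Half-width = 1.645·√0.001642814/1.023128 = 0.06517.
CI: 0.74644 ± 0.06517 = (0.6813, 0.8116).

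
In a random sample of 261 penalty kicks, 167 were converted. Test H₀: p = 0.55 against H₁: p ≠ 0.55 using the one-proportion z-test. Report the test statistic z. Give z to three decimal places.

p̂ = 167/261 = 0.63985.
Under H₀, SE = √(p₀(1−p₀)/n) = √(0.55·0.45/261) = √0.000948276 = 0.030794.
z = (0.63985 − 0.55)/0.030794 = 0.08985/0.030794 = 2.918.

z = 2.918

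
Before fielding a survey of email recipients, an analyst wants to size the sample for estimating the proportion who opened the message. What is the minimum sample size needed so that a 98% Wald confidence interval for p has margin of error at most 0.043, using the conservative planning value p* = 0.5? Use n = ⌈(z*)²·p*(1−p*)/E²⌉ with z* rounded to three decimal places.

n = 732

z* = 2.326 at the 98% level.
p*(1−p*) = 0.2500.
Required n before rounding: 5.410276 × 0.2500 / 0.043² = 731.514.
⌈731.514⌉ = 732.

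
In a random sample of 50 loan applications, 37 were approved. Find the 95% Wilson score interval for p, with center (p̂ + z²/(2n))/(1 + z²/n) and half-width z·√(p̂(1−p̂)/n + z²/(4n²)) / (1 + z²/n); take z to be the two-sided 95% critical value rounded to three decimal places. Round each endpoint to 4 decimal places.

(0.6045, 0.8413)

p̂ = 37/50 = 0.74000; z = 1.960, so z² = 3.841600.
1 + z²/n = 1.076832.
Center = (0.74000 + 0.038416)/1.076832 = 0.72288.
Radicand: p̂(1−p̂)/n + z²/(4n²) = 0.003848000 + 0.000384160 = 0.004232160.
Half-width = z·√(radicand)/denom = 1.960·0.065055/1.076832 = 0.11841.
Interval: 0.72288 ± 0.11841 → (0.6045, 0.8413).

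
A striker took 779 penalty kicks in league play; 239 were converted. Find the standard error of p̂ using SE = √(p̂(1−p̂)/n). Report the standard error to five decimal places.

The sample proportion is 239/779 = 0.30680.
p̂(1−p̂) = 0.212674.
SE = √(0.212674/779) = 0.01652.

SE = 0.01652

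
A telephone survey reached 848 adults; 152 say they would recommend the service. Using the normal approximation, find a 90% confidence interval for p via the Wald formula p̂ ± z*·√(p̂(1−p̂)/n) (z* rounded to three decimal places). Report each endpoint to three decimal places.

(0.158, 0.201)

The sample proportion is 152/848 = 0.17925.
SE = √(p̂(1−p̂)/n) = √(0.147116/848) = 0.013171.
z* = 1.645 at the 90% level.
Margin = 1.645·0.013171 = 0.02167.
Interval: 0.17925 ± 0.02167 → (0.158, 0.201).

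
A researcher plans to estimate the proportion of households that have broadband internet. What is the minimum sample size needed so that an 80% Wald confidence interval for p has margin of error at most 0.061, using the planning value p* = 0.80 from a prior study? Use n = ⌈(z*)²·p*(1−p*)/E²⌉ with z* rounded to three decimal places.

For 80% confidence, z* = 1.282.
p*(1−p*) = 0.80·0.20 = 0.1600.
Required n before rounding: 1.643524 × 0.1600 / 0.061² = 70.670.
⌈70.670⌉ = 71.

n = 71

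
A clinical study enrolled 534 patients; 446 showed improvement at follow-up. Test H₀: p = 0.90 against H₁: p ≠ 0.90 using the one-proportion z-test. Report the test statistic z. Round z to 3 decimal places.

z = -4.991

Sample proportion p̂ = 446/534 = 0.83521.
Null standard error: √(0.90·0.10/534) = √0.000168539 = 0.012982.
z = (p̂ − p₀)/SE = (0.83521 − 0.90)/0.012982 = -4.991.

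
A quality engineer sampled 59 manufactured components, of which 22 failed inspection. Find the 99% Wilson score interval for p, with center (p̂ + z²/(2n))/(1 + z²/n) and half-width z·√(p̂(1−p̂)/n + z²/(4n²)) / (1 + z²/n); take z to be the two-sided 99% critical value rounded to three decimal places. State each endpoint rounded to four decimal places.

Here p̂ = 22/59 = 0.37288 and z = 2.576 (z² = 6.635776).
1 + z²/n = 1.112471.
Adjusted center: (0.37288 + z²/(2n))/1.112471 = 0.38573.
Radicand: p̂(1−p̂)/n + z²/(4n²) = 0.003963404 + 0.000476571 = 0.004439975.
Half-width = 2.576·√0.004439975/1.112471 = 0.15429.
CI: 0.38573 ± 0.15429 = (0.2314, 0.5400).

(0.2314, 0.5400)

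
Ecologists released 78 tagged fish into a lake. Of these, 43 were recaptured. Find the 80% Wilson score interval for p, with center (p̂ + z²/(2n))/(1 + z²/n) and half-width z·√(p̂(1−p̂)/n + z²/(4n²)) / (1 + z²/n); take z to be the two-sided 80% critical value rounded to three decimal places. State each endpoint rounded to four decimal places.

(0.4788, 0.6217)

p̂ = 43/78 = 0.55128; z = 1.282, so z² = 1.643524.
Denominator 1 + z²/n = 1 + 1.643524/78 = 1.021071.
Adjusted center: (0.55128 + z²/(2n))/1.021071 = 0.55022.
Radicand: p̂(1−p̂)/n + z²/(4n²) = 0.003171412 + 0.000067535 = 0.003238947.
Half-width = 1.282·√0.003238947/1.021071 = 0.07146.
CI: 0.55022 ± 0.07146 = (0.4788, 0.6217).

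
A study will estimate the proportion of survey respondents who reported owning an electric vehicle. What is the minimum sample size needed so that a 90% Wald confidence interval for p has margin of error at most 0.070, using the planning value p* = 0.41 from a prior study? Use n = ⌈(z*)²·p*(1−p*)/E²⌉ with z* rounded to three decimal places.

For 90% confidence, z* = 1.645.
p*(1−p*) = 0.2419.
(z*)²·p*(1−p*)/E² = 2.706025·0.2419/0.004900 = 133.589.
⌈133.589⌉ = 134.

n = 134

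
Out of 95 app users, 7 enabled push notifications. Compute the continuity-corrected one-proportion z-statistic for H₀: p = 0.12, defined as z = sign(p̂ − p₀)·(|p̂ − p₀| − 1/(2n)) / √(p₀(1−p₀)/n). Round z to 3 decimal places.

z = -1.231

With x = 7 successes in n = 95, p̂ = 0.07368. p̂ − p₀ = -0.046316.
1/(2n) = 0.005263.
Corrected numerator: |-0.046316| − 0.005263 = 0.041053.
SE₀ = √(0.12·0.88/95) = 0.033340.
z = (−)0.041053/0.033340 = -1.231.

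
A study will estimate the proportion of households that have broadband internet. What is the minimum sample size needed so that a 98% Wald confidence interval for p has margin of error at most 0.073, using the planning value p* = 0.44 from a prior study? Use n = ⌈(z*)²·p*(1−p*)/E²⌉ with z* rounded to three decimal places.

n = 251

For 98% confidence, z* = 2.326.
p*(1−p*) = 0.44·0.56 = 0.2464.
Required n before rounding: 5.410276 × 0.2464 / 0.073² = 250.158.
⌈250.158⌉ = 251.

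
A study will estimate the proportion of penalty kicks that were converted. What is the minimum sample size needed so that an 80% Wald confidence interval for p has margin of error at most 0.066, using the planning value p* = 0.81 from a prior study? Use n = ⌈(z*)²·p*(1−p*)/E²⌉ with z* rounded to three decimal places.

n = 59

z* = 1.282 at the 80% level.
p*(1−p*) = 0.1539.
(z*)²·p*(1−p*)/E² = 1.643524·0.1539/0.004356 = 58.067.
Rounding up, n = 59.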